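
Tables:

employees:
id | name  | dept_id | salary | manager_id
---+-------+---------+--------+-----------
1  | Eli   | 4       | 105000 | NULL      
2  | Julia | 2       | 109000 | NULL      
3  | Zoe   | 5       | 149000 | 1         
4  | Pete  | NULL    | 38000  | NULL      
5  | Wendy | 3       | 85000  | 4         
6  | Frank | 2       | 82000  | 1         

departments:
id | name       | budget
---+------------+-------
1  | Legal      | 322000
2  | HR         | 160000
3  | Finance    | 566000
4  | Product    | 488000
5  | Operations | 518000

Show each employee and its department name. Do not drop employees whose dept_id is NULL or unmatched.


LEFT JOIN keeps every row from employees (the left table); where dept_id has no match in departments, the department columns become NULL. Walk through each employee:
  - employee 1 (Eli): dept_id=4 -> matches Product
  - employee 2 (Julia): dept_id=2 -> matches HR
  - employee 3 (Zoe): dept_id=5 -> matches Operations
  - employee 4 (Pete): dept_id=NULL, no match -> kept with NULL
  - employee 5 (Wendy): dept_id=3 -> matches Finance
  - employee 6 (Frank): dept_id=2 -> matches HR
All 6 rows appear; 1 has NULL department.

SQL:
SELECT a.name, b.name AS department
FROM employees a
LEFT JOIN departments b ON a.dept_id = b.id

Result:
name  | department
------+-----------
Eli   | Product   
Julia | HR        
Zoe   | Operations
Pete  | NULL      
Wendy | Finance   
Frank | HR        


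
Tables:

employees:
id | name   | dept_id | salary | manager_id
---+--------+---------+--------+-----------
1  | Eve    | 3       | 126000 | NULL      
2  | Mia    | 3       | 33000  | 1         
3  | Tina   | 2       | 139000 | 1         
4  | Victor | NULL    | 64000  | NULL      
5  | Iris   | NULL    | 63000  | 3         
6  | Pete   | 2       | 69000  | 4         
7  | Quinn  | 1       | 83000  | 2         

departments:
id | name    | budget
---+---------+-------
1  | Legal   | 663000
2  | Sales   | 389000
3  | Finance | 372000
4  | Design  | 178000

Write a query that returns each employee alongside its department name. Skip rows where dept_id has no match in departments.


INNER JOIN keeps only employees rows whose dept_id matches an id in departments. Walk through each employee:
  - employee 1 (Eve): dept_id=3 -> matches Finance
  - employee 2 (Mia): dept_id=3 -> matches Finance
  - employee 3 (Tina): dept_id=2 -> matches Sales
  - employee 4 (Victor): dept_id=NULL, no match -> dropped
  - employee 5 (Iris): dept_id=NULL, no match -> dropped
  - employee 6 (Pete): dept_id=2 -> matches Sales
  - employee 7 (Quinn): dept_id=1 -> matches Legal
So 2 of 7 rows are dropped.

SQL:
SELECT a.name, b.name AS department
FROM employees a
INNER JOIN departments b ON a.dept_id = b.id

Result:
name  | department
------+-----------
Eve   | Finance   
Mia   | Finance   
Tina  | Sales     
Pete  | Sales     
Quinn | Legal     


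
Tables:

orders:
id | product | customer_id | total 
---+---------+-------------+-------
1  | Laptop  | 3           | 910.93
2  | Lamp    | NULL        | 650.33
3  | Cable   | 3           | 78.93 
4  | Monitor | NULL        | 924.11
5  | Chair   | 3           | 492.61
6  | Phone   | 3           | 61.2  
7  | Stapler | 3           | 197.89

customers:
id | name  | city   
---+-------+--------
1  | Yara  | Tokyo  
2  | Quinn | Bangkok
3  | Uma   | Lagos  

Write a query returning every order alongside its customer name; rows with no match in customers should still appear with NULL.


LEFT JOIN keeps every row from orders (the left table); where customer_id has no match in customers, the customer columns become NULL. Walk through each order:
  - order 1 (Laptop): customer_id=3 -> matches Uma
  - order 2 (Lamp): customer_id=NULL, no match -> kept with NULL
  - order 3 (Cable): customer_id=3 -> matches Uma
  - order 4 (Monitor): customer_id=NULL, no match -> kept with NULL
  - order 5 (Chair): customer_id=3 -> matches Uma
  - order 6 (Phone): customer_id=3 -> matches Uma
  - order 7 (Stapler): customer_id=3 -> matches Uma
All 7 rows appear; 2 have NULL customer.

SQL:
SELECT a.product, b.name AS customer
FROM orders a
LEFT JOIN customers b ON a.customer_id = b.id

Result:
product | customer
--------+---------
Laptop  | Uma     
Lamp    | NULL    
Cable   | Uma     
Monitor | NULL    
Chair   | Uma     
Phone   | Uma     
Stapler | Uma     


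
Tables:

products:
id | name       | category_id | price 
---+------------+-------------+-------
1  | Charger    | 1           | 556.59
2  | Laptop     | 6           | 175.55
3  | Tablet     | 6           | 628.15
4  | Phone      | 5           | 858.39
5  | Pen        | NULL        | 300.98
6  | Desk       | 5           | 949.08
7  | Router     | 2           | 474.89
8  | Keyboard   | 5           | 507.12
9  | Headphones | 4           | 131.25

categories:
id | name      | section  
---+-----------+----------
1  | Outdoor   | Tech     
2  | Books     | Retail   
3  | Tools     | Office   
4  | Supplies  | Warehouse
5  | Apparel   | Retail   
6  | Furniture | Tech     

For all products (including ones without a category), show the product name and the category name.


LEFT JOIN keeps every row from products (the left table); where category_id has no match in categories, the category columns become NULL. Walk through each product:
  - product 1 (Charger): category_id=1 -> matches Outdoor
  - product 2 (Laptop): category_id=6 -> matches Furniture
  - product 3 (Tablet): category_id=6 -> matches Furniture
  - product 4 (Phone): category_id=5 -> matches Apparel
  - product 5 (Pen): category_id=NULL, no match -> kept with NULL
  - product 6 (Desk): category_id=5 -> matches Apparel
  - product 7 (Router): category_id=2 -> matches Books
  - product 8 (Keyboard): category_id=5 -> matches Apparel
  - product 9 (Headphones): category_id=4 -> matches Supplies
All 9 rows appear; 1 has NULL category.

SQL:
SELECT a.name, b.name AS category
FROM products a
LEFT JOIN categories b ON a.category_id = b.id

Result:
name       | category 
-----------+----------
Charger    | Outdoor  
Laptop     | Furniture
Tablet     | Furniture
Phone      | Apparel  
Pen        | NULL     
Desk       | Apparel  
Router     | Books    
Keyboard   | Apparel  
Headphones | Supplies 


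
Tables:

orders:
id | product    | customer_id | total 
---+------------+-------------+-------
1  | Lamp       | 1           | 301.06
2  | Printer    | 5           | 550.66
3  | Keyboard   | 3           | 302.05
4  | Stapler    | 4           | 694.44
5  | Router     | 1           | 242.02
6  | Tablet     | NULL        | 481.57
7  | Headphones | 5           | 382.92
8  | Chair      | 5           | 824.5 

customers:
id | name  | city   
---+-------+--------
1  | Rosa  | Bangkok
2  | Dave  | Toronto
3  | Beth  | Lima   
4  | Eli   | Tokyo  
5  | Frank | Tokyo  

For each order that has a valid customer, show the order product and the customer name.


INNER JOIN keeps only orders rows whose customer_id matches an id in customers. Walk through each order:
  - order 1 (Lamp): customer_id=1 -> matches Rosa
  - order 2 (Printer): customer_id=5 -> matches Frank
  - order 3 (Keyboard): customer_id=3 -> matches Beth
  - order 4 (Stapler): customer_id=4 -> matches Eli
  - order 5 (Router): customer_id=1 -> matches Rosa
  - order 6 (Tablet): customer_id=NULL, no match -> dropped
  - order 7 (Headphones): customer_id=5 -> matches Frank
  - order 8 (Chair): customer_id=5 -> matches Frank
So 1 of 8 rows is dropped.

SQL:
SELECT a.product, b.name AS customer
FROM orders a
INNER JOIN customers b ON a.customer_id = b.id

Result:
product    | customer
-----------+---------
Lamp       | Rosa    
Printer    | Frank   
Keyboard   | Beth    
Stapler    | Eli     
Router     | Rosa    
Headphones | Frank   
Chair      | Frank   


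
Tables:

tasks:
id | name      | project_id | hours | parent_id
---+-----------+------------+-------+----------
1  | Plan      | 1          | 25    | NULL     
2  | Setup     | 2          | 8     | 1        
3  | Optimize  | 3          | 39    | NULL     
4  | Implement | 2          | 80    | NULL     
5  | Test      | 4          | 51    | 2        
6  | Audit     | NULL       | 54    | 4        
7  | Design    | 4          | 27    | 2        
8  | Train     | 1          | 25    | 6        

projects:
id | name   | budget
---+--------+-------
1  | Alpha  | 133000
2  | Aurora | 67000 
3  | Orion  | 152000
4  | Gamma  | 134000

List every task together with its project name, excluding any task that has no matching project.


INNER JOIN keeps only tasks rows whose project_id matches an id in projects. Walk through each task:
  - task 1 (Plan): project_id=1 -> matches Alpha
  - task 2 (Setup): project_id=2 -> matches Aurora
  - task 3 (Optimize): project_id=3 -> matches Orion
  - task 4 (Implement): project_id=2 -> matches Aurora
  - task 5 (Test): project_id=4 -> matches Gamma
  - task 6 (Audit): project_id=NULL, no match -> dropped
  - task 7 (Design): project_id=4 -> matches Gamma
  - task 8 (Train): project_id=1 -> matches Alpha
So 1 of 8 rows is dropped.

SQL:
SELECT a.name, b.name AS project
FROM tasks a
INNER JOIN projects b ON a.project_id = b.id

Result:
name      | project
----------+--------
Plan      | Alpha  
Setup     | Aurora 
Optimize  | Orion  
Implement | Aurora 
Test      | Gamma  
Design    | Gamma  
Train     | Alpha  


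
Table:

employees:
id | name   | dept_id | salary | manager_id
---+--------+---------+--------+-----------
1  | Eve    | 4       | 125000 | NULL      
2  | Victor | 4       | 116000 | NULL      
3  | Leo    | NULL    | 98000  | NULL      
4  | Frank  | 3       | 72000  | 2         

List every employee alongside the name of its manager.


This is a self-join: employees is joined to a second copy of itself, matching each row's manager_id to another row's id. Use LEFT JOIN so rows with manager_id=NULL are kept.
  - employee 1 (Eve): manager_id=NULL -> NULL
  - employee 2 (Victor): manager_id=NULL -> NULL
  - employee 3 (Leo): manager_id=NULL -> NULL
  - employee 4 (Frank): manager_id=2 -> Victor

SQL:
SELECT a.name AS item, b.name AS manager
FROM employees a
LEFT JOIN employees b ON a.manager_id = b.id

Result:
item   | manager
-------+--------
Eve    | NULL   
Victor | NULL   
Leo    | NULL   
Frank  | Victor 


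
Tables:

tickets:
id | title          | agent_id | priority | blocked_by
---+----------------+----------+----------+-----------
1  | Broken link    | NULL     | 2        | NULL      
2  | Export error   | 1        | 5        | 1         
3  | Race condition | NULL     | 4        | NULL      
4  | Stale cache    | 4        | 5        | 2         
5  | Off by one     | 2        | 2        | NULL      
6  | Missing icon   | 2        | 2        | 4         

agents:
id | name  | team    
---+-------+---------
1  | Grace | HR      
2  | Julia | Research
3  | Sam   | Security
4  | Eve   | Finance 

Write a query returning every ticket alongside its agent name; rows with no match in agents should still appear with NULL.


LEFT JOIN keeps every row from tickets (the left table); where agent_id has no match in agents, the agent columns become NULL. Walk through each ticket:
  - ticket 1 (Broken link): agent_id=NULL, no match -> kept with NULL
  - ticket 2 (Export error): agent_id=1 -> matches Grace
  - ticket 3 (Race condition): agent_id=NULL, no match -> kept with NULL
  - ticket 4 (Stale cache): agent_id=4 -> matches Eve
  - ticket 5 (Off by one): agent_id=2 -> matches Julia
  - ticket 6 (Missing icon): agent_id=2 -> matches Julia
All 6 rows appear; 2 have NULL agent.

SQL:
SELECT a.title, b.name AS agent
FROM tickets a
LEFT JOIN agents b ON a.agent_id = b.id

Result:
title          | agent
---------------+------
Broken link    | NULL 
Export error   | Grace
Race condition | NULL 
Stale cache    | Eve  
Off by one     | Julia
Missing icon   | Julia


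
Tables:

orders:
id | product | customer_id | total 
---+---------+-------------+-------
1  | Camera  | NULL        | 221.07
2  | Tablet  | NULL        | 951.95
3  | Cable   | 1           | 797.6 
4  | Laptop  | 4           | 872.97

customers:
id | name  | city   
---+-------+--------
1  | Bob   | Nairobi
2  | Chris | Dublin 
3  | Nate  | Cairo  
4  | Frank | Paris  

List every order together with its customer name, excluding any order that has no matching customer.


INNER JOIN keeps only orders rows whose customer_id matches an id in customers. Walk through each order:
  - order 1 (Camera): customer_id=NULL, no match -> dropped
  - order 2 (Tablet): customer_id=NULL, no match -> dropped
  - order 3 (Cable): customer_id=1 -> matches Bob
  - order 4 (Laptop): customer_id=4 -> matches Frank
So 2 of 4 rows are dropped.

SQL:
SELECT a.product, b.name AS customer
FROM orders a
INNER JOIN customers b ON a.customer_id = b.id

Result:
product | customer
--------+---------
Cable   | Bob     
Laptop  | Frank   


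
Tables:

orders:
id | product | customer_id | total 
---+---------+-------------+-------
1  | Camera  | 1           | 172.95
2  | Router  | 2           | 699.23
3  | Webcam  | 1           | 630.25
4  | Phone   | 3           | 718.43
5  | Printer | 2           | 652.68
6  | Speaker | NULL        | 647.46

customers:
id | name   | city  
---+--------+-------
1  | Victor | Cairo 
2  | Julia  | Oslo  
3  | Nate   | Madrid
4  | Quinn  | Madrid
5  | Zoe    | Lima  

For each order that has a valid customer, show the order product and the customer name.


INNER JOIN keeps only orders rows whose customer_id matches an id in customers. Walk through each order:
  - order 1 (Camera): customer_id=1 -> matches Victor
  - order 2 (Router): customer_id=2 -> matches Julia
  - order 3 (Webcam): customer_id=1 -> matches Victor
  - order 4 (Phone): customer_id=3 -> matches Nate
  - order 5 (Printer): customer_id=2 -> matches Julia
  - order 6 (Speaker): customer_id=NULL, no match -> dropped
So 1 of 6 rows is dropped.

SQL:
SELECT a.product, b.name AS customer
FROM orders a
INNER JOIN customers b ON a.customer_id = b.id

Result:
product | customer
--------+---------
Camera  | Victor  
Router  | Julia   
Webcam  | Victor  
Phone   | Nate    
Printer | Julia   


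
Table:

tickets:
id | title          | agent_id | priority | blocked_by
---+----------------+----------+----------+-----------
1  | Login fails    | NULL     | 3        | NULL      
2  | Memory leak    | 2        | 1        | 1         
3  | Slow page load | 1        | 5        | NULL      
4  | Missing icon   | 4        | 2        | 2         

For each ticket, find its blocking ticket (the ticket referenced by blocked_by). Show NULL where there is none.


This is a self-join: tickets is joined to a second copy of itself, matching each row's blocked_by to another row's id. Use LEFT JOIN so rows with blocked_by=NULL are kept.
  - ticket 1 (Login fails): blocked_by=NULL -> NULL
  - ticket 2 (Memory leak): blocked_by=1 -> Login fails
  - ticket 3 (Slow page load): blocked_by=NULL -> NULL
  - ticket 4 (Missing icon): blocked_by=2 -> Memory leak

SQL:
SELECT a.title AS item, b.title AS blocked_by
FROM tickets a
LEFT JOIN tickets b ON a.blocked_by = b.id

Result:
item           | blocked_by 
---------------+------------
Login fails    | NULL       
Memory leak    | Login fails
Slow page load | NULL       
Missing icon   | Memory leak


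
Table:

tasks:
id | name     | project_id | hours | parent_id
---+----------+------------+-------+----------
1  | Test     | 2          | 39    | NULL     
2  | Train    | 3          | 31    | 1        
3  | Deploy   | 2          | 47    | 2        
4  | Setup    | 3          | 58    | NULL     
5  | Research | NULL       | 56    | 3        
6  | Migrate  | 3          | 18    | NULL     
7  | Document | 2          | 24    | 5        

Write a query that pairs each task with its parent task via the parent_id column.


This is a self-join: tasks is joined to a second copy of itself, matching each row's parent_id to another row's id. Use LEFT JOIN so rows with parent_id=NULL are kept.
  - task 1 (Test): parent_id=NULL -> NULL
  - task 2 (Train): parent_id=1 -> Test
  - task 3 (Deploy): parent_id=2 -> Train
  - task 4 (Setup): parent_id=NULL -> NULL
  - task 5 (Research): parent_id=3 -> Deploy
  - task 6 (Migrate): parent_id=NULL -> NULL
  - task 7 (Document): parent_id=5 -> Research

SQL:
SELECT a.name AS item, b.name AS parent
FROM tasks a
LEFT JOIN tasks b ON a.parent_id = b.id

Result:
item     | parent  
---------+---------
Test     | NULL    
Train    | Test    
Deploy   | Train   
Setup    | NULL    
Research | Deploy  
Migrate  | NULL    
Document | Research


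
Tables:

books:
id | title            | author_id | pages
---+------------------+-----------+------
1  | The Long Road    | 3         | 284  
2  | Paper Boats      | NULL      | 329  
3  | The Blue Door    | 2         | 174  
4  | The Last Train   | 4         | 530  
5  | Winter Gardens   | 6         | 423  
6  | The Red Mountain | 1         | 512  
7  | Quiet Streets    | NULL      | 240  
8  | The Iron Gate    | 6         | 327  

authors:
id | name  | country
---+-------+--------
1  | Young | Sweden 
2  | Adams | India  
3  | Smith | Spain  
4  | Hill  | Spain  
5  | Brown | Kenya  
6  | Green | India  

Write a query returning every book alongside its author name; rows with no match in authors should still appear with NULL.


LEFT JOIN keeps every row from books (the left table); where author_id has no match in authors, the author columns become NULL. Walk through each book:
  - book 1 (The Long Road): author_id=3 -> matches Smith
  - book 2 (Paper Boats): author_id=NULL, no match -> kept with NULL
  - book 3 (The Blue Door): author_id=2 -> matches Adams
  - book 4 (The Last Train): author_id=4 -> matches Hill
  - book 5 (Winter Gardens): author_id=6 -> matches Green
  - book 6 (The Red Mountain): author_id=1 -> matches Young
  - book 7 (Quiet Streets): author_id=NULL, no match -> kept with NULL
  - book 8 (The Iron Gate): author_id=6 -> matches Green
All 8 rows appear; 2 have NULL author.

SQL:
SELECT a.title, b.name AS author
FROM books a
LEFT JOIN authors b ON a.author_id = b.id

Result:
title            | author
-----------------+-------
The Long Road    | Smith 
Paper Boats      | NULL  
The Blue Door    | Adams 
The Last Train   | Hill  
Winter Gardens   | Green 
The Red Mountain | Young 
Quiet Streets    | NULL  
The Iron Gate    | Green 


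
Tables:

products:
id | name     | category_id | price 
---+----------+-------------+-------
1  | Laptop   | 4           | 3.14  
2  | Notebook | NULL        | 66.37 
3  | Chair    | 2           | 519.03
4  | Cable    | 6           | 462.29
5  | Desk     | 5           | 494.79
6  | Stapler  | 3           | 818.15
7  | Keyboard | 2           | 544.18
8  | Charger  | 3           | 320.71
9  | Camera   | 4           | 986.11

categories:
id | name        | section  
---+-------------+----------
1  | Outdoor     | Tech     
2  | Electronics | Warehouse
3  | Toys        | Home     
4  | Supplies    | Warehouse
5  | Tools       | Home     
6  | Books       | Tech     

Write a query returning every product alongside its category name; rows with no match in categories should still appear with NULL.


LEFT JOIN keeps every row from products (the left table); where category_id has no match in categories, the category columns become NULL. Walk through each product:
  - product 1 (Laptop): category_id=4 -> matches Supplies
  - product 2 (Notebook): category_id=NULL, no match -> kept with NULL
  - product 3 (Chair): category_id=2 -> matches Electronics
  - product 4 (Cable): category_id=6 -> matches Books
  - product 5 (Desk): category_id=5 -> matches Tools
  - product 6 (Stapler): category_id=3 -> matches Toys
  - product 7 (Keyboard): category_id=2 -> matches Electronics
  - product 8 (Charger): category_id=3 -> matches Toys
  - product 9 (Camera): category_id=4 -> matches Supplies
All 9 rows appear; 1 has NULL category.

SQL:
SELECT a.name, b.name AS category
FROM products a
LEFT JOIN categories b ON a.category_id = b.id

Result:
name     | category   
---------+------------
Laptop   | Supplies   
Notebook | NULL       
Chair    | Electronics
Cable    | Books      
Desk     | Tools      
Stapler  | Toys       
Keyboard | Electronics
Charger  | Toys       
Camera   | Supplies   


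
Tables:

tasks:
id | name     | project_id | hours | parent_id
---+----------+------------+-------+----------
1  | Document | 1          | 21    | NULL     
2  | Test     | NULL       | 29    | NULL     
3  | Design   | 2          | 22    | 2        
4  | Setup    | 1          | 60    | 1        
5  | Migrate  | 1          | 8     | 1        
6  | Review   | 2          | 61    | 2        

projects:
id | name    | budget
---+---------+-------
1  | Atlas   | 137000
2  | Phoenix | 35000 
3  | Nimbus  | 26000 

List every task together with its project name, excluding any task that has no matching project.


INNER JOIN keeps only tasks rows whose project_id matches an id in projects. Walk through each task:
  - task 1 (Document): project_id=1 -> matches Atlas
  - task 2 (Test): project_id=NULL, no match -> dropped
  - task 3 (Design): project_id=2 -> matches Phoenix
  - task 4 (Setup): project_id=1 -> matches Atlas
  - task 5 (Migrate): project_id=1 -> matches Atlas
  - task 6 (Review): project_id=2 -> matches Phoenix
So 1 of 6 rows is dropped.

SQL:
SELECT a.name, b.name AS project
FROM tasks a
INNER JOIN projects b ON a.project_id = b.id

Result:
name     | project
---------+--------
Document | Atlas  
Design   | Phoenix
Setup    | Atlas  
Migrate  | Atlas  
Review   | Phoenix


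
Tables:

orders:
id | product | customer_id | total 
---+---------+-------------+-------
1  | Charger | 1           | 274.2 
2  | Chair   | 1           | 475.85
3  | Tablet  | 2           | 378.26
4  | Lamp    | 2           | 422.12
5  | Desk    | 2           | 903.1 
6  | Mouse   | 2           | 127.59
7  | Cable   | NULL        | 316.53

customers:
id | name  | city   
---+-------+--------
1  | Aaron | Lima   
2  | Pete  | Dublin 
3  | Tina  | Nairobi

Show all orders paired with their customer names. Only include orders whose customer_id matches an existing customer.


INNER JOIN keeps only orders rows whose customer_id matches an id in customers. Walk through each order:
  - order 1 (Charger): customer_id=1 -> matches Aaron
  - order 2 (Chair): customer_id=1 -> matches Aaron
  - order 3 (Tablet): customer_id=2 -> matches Pete
  - order 4 (Lamp): customer_id=2 -> matches Pete
  - order 5 (Desk): customer_id=2 -> matches Pete
  - order 6 (Mouse): customer_id=2 -> matches Pete
  - order 7 (Cable): customer_id=NULL, no match -> dropped
So 1 of 7 rows is dropped.

SQL:
SELECT a.product, b.name AS customer
FROM orders a
INNER JOIN customers b ON a.customer_id = b.id

Result:
product | customer
--------+---------
Charger | Aaron   
Chair   | Aaron   
Tablet  | Pete    
Lamp    | Pete    
Desk    | Pete    
Mouse   | Pete    


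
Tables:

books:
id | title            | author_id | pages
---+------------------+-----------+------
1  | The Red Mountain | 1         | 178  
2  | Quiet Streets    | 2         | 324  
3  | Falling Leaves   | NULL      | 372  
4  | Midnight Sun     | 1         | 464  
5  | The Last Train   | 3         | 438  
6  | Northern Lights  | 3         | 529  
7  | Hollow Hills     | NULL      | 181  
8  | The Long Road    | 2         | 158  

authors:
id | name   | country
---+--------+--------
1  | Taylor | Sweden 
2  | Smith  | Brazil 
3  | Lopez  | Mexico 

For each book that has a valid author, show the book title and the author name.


INNER JOIN keeps only books rows whose author_id matches an id in authors. Walk through each book:
  - book 1 (The Red Mountain): author_id=1 -> matches Taylor
  - book 2 (Quiet Streets): author_id=2 -> matches Smith
  - book 3 (Falling Leaves): author_id=NULL, no match -> dropped
  - book 4 (Midnight Sun): author_id=1 -> matches Taylor
  - book 5 (The Last Train): author_id=3 -> matches Lopez
  - book 6 (Northern Lights): author_id=3 -> matches Lopez
  - book 7 (Hollow Hills): author_id=NULL, no match -> dropped
  - book 8 (The Long Road): author_id=2 -> matches Smith
So 2 of 8 rows are dropped.

SQL:
SELECT a.title, b.name AS author
FROM books a
INNER JOIN authors b ON a.author_id = b.id

Result:
title            | author
-----------------+-------
The Red Mountain | Taylor
Quiet Streets    | Smith 
Midnight Sun     | Taylor
The Last Train   | Lopez 
Northern Lights  | Lopez 
The Long Road    | Smith 


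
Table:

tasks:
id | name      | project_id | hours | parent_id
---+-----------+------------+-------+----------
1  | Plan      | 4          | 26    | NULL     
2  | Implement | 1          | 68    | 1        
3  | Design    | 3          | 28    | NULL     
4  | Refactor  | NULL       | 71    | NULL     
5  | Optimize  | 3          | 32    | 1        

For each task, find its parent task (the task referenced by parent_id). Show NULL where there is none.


This is a self-join: tasks is joined to a second copy of itself, matching each row's parent_id to another row's id. Use LEFT JOIN so rows with parent_id=NULL are kept.
  - task 1 (Plan): parent_id=NULL -> NULL
  - task 2 (Implement): parent_id=1 -> Plan
  - task 3 (Design): parent_id=NULL -> NULL
  - task 4 (Refactor): parent_id=NULL -> NULL
  - task 5 (Optimize): parent_id=1 -> Plan

SQL:
SELECT a.name AS item, b.name AS parent
FROM tasks a
LEFT JOIN tasks b ON a.parent_id = b.id

Result:
item      | parent
----------+-------
Plan      | NULL  
Implement | Plan  
Design    | NULL  
Refactor  | NULL  
Optimize  | Plan  


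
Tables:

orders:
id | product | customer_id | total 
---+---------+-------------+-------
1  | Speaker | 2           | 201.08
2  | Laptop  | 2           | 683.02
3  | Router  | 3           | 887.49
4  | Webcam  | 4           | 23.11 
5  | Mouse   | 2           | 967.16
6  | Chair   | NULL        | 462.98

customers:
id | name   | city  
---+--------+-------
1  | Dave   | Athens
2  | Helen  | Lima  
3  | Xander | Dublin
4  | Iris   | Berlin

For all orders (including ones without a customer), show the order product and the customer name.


LEFT JOIN keeps every row from orders (the left table); where customer_id has no match in customers, the customer columns become NULL. Walk through each order:
  - order 1 (Speaker): customer_id=2 -> matches Helen
  - order 2 (Laptop): customer_id=2 -> matches Helen
  - order 3 (Router): customer_id=3 -> matches Xander
  - order 4 (Webcam): customer_id=4 -> matches Iris
  - order 5 (Mouse): customer_id=2 -> matches Helen
  - order 6 (Chair): customer_id=NULL, no match -> kept with NULL
All 6 rows appear; 1 has NULL customer.

SQL:
SELECT a.product, b.name AS customer
FROM orders a
LEFT JOIN customers b ON a.customer_id = b.id

Result:
product | customer
--------+---------
Speaker | Helen   
Laptop  | Helen   
Router  | Xander  
Webcam  | Iris    
Mouse   | Helen   
Chair   | NULL    


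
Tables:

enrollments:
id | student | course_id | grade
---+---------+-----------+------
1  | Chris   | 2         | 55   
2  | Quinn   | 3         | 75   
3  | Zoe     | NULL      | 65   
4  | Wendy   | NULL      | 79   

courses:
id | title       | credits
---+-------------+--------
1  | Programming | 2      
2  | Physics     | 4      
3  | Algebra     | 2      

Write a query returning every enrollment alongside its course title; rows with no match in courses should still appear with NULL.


LEFT JOIN keeps every row from enrollments (the left table); where course_id has no match in courses, the course columns become NULL. Walk through each enrollment:
  - enrollment 1 (Chris): course_id=2 -> matches Physics
  - enrollment 2 (Quinn): course_id=3 -> matches Algebra
  - enrollment 3 (Zoe): course_id=NULL, no match -> kept with NULL
  - enrollment 4 (Wendy): course_id=NULL, no match -> kept with NULL
All 4 rows appear; 2 have NULL course.

SQL:
SELECT a.student, b.title AS course
FROM enrollments a
LEFT JOIN courses b ON a.course_id = b.id

Result:
student | course 
--------+--------
Chris   | Physics
Quinn   | Algebra
Zoe     | NULL   
Wendy   | NULL   


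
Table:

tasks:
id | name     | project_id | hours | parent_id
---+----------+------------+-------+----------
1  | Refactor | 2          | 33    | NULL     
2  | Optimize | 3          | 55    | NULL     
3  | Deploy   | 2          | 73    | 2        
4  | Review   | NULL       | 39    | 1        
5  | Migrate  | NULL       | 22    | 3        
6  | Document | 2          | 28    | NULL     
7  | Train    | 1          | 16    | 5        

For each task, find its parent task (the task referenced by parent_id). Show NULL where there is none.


This is a self-join: tasks is joined to a second copy of itself, matching each row's parent_id to another row's id. Use LEFT JOIN so rows with parent_id=NULL are kept.
  - task 1 (Refactor): parent_id=NULL -> NULL
  - task 2 (Optimize): parent_id=NULL -> NULL
  - task 3 (Deploy): parent_id=2 -> Optimize
  - task 4 (Review): parent_id=1 -> Refactor
  - task 5 (Migrate): parent_id=3 -> Deploy
  - task 6 (Document): parent_id=NULL -> NULL
  - task 7 (Train): parent_id=5 -> Migrate

SQL:
SELECT a.name AS item, b.name AS parent
FROM tasks a
LEFT JOIN tasks b ON a.parent_id = b.id

Result:
item     | parent  
---------+---------
Refactor | NULL    
Optimize | NULL    
Deploy   | Optimize
Review   | Refactor
Migrate  | Deploy  
Document | NULL    
Train    | Migrate 


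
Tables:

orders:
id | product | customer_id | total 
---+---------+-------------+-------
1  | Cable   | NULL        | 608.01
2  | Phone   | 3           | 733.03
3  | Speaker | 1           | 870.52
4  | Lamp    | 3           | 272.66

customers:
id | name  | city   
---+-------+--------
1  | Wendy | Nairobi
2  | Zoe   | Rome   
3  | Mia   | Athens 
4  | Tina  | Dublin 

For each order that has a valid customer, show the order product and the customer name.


INNER JOIN keeps only orders rows whose customer_id matches an id in customers. Walk through each order:
  - order 1 (Cable): customer_id=NULL, no match -> dropped
  - order 2 (Phone): customer_id=3 -> matches Mia
  - order 3 (Speaker): customer_id=1 -> matches Wendy
  - order 4 (Lamp): customer_id=3 -> matches Mia
So 1 of 4 rows is dropped.

SQL:
SELECT a.product, b.name AS customer
FROM orders a
INNER JOIN customers b ON a.customer_id = b.id

Result:
product | customer
--------+---------
Phone   | Mia     
Speaker | Wendy   
Lamp    | Mia     


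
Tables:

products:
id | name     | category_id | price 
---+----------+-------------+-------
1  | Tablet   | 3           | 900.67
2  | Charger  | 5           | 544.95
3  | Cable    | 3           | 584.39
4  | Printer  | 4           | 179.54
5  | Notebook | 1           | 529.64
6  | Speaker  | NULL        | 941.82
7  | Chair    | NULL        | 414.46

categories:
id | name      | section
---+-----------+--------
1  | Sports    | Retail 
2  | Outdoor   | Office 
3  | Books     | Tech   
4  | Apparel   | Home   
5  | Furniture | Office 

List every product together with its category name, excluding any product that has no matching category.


INNER JOIN keeps only products rows whose category_id matches an id in categories. Walk through each product:
  - product 1 (Tablet): category_id=3 -> matches Books
  - product 2 (Charger): category_id=5 -> matches Furniture
  - product 3 (Cable): category_id=3 -> matches Books
  - product 4 (Printer): category_id=4 -> matches Apparel
  - product 5 (Notebook): category_id=1 -> matches Sports
  - product 6 (Speaker): category_id=NULL, no match -> dropped
  - product 7 (Chair): category_id=NULL, no match -> dropped
So 2 of 7 rows are dropped.

SQL:
SELECT a.name, b.name AS category
FROM products a
INNER JOIN categories b ON a.category_id = b.id

Result:
name     | category 
---------+----------
Tablet   | Books    
Charger  | Furniture
Cable    | Books    
Printer  | Apparel  
Notebook | Sports   


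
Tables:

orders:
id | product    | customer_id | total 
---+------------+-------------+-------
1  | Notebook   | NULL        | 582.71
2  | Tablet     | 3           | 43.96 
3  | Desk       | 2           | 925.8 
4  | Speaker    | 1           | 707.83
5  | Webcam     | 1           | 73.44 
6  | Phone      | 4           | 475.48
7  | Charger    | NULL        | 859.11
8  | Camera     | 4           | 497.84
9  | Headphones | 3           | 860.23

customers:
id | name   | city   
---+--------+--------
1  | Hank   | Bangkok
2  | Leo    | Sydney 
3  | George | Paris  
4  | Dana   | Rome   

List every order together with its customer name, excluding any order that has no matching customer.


INNER JOIN keeps only orders rows whose customer_id matches an id in customers. Walk through each order:
  - order 1 (Notebook): customer_id=NULL, no match -> dropped
  - order 2 (Tablet): customer_id=3 -> matches George
  - order 3 (Desk): customer_id=2 -> matches Leo
  - order 4 (Speaker): customer_id=1 -> matches Hank
  - order 5 (Webcam): customer_id=1 -> matches Hank
  - order 6 (Phone): customer_id=4 -> matches Dana
  - order 7 (Charger): customer_id=NULL, no match -> dropped
  - order 8 (Camera): customer_id=4 -> matches Dana
  - order 9 (Headphones): customer_id=3 -> matches George
So 2 of 9 rows are dropped.

SQL:
SELECT a.product, b.name AS customer
FROM orders a
INNER JOIN customers b ON a.customer_id = b.id

Result:
product    | customer
-----------+---------
Tablet     | George  
Desk       | Leo     
Speaker    | Hank    
Webcam     | Hank    
Phone      | Dana    
Camera     | Dana    
Headphones | George  


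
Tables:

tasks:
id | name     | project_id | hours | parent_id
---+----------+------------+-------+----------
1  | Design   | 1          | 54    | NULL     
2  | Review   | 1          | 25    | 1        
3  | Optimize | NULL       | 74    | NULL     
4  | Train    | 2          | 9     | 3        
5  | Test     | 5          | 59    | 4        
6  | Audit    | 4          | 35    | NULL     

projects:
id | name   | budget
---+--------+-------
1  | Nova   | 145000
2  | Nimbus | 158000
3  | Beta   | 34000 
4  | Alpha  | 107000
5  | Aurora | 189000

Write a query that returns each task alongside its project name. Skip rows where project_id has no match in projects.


INNER JOIN keeps only tasks rows whose project_id matches an id in projects. Walk through each task:
  - task 1 (Design): project_id=1 -> matches Nova
  - task 2 (Review): project_id=1 -> matches Nova
  - task 3 (Optimize): project_id=NULL, no match -> dropped
  - task 4 (Train): project_id=2 -> matches Nimbus
  - task 5 (Test): project_id=5 -> matches Aurora
  - task 6 (Audit): project_id=4 -> matches Alpha
So 1 of 6 rows is dropped.

SQL:
SELECT a.name, b.name AS project
FROM tasks a
INNER JOIN projects b ON a.project_id = b.id

Result:
name   | project
-------+--------
Design | Nova   
Review | Nova   
Train  | Nimbus 
Test   | Aurora 
Audit  | Alpha  


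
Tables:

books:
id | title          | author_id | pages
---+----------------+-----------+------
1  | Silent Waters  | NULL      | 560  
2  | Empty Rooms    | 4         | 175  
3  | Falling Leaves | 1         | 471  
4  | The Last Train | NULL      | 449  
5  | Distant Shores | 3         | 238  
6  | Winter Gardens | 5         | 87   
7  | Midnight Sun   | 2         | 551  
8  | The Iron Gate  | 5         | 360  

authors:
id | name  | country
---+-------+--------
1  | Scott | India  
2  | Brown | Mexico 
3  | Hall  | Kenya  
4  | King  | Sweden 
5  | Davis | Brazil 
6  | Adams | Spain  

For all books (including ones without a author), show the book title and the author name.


LEFT JOIN keeps every row from books (the left table); where author_id has no match in authors, the author columns become NULL. Walk through each book:
  - book 1 (Silent Waters): author_id=NULL, no match -> kept with NULL
  - book 2 (Empty Rooms): author_id=4 -> matches King
  - book 3 (Falling Leaves): author_id=1 -> matches Scott
  - book 4 (The Last Train): author_id=NULL, no match -> kept with NULL
  - book 5 (Distant Shores): author_id=3 -> matches Hall
  - book 6 (Winter Gardens): author_id=5 -> matches Davis
  - book 7 (Midnight Sun): author_id=2 -> matches Brown
  - book 8 (The Iron Gate): author_id=5 -> matches Davis
All 8 rows appear; 2 have NULL author.

SQL:
SELECT a.title, b.name AS author
FROM books a
LEFT JOIN authors b ON a.author_id = b.id

Result:
title          | author
---------------+-------
Silent Waters  | NULL  
Empty Rooms    | King  
Falling Leaves | Scott 
The Last Train | NULL  
Distant Shores | Hall  
Winter Gardens | Davis 
Midnight Sun   | Brown 
The Iron Gate  | Davis 


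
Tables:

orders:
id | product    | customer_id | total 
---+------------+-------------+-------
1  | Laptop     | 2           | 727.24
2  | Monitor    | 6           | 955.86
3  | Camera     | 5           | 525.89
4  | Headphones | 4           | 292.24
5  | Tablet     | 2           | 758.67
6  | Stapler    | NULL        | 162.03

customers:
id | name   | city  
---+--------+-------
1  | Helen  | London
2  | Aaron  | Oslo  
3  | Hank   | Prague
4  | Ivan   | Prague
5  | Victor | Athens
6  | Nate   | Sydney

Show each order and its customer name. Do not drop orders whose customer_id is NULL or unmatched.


LEFT JOIN keeps every row from orders (the left table); where customer_id has no match in customers, the customer columns become NULL. Walk through each order:
  - order 1 (Laptop): customer_id=2 -> matches Aaron
  - order 2 (Monitor): customer_id=6 -> matches Nate
  - order 3 (Camera): customer_id=5 -> matches Victor
  - order 4 (Headphones): customer_id=4 -> matches Ivan
  - order 5 (Tablet): customer_id=2 -> matches Aaron
  - order 6 (Stapler): customer_id=NULL, no match -> kept with NULL
All 6 rows appear; 1 has NULL customer.

SQL:
SELECT a.product, b.name AS customer
FROM orders a
LEFT JOIN customers b ON a.customer_id = b.id

Result:
product    | customer
-----------+---------
Laptop     | Aaron   
Monitor    | Nate    
Camera     | Victor  
Headphones | Ivan    
Tablet     | Aaron   
Stapler    | NULL    


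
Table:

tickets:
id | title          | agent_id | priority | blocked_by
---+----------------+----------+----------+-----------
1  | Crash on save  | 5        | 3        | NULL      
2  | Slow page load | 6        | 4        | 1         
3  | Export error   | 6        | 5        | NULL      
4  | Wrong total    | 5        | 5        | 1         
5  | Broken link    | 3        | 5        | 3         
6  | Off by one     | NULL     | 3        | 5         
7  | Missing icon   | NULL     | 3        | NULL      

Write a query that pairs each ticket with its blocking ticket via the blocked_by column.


This is a self-join: tickets is joined to a second copy of itself, matching each row's blocked_by to another row's id. Use LEFT JOIN so rows with blocked_by=NULL are kept.
  - ticket 1 (Crash on save): blocked_by=NULL -> NULL
  - ticket 2 (Slow page load): blocked_by=1 -> Crash on save
  - ticket 3 (Export error): blocked_by=NULL -> NULL
  - ticket 4 (Wrong total): blocked_by=1 -> Crash on save
  - ticket 5 (Broken link): blocked_by=3 -> Export error
  - ticket 6 (Off by one): blocked_by=5 -> Broken link
  - ticket 7 (Missing icon): blocked_by=NULL -> NULL

SQL:
SELECT a.title AS item, b.title AS blocked_by
FROM tickets a
LEFT JOIN tickets b ON a.blocked_by = b.id

Result:
item           | blocked_by   
---------------+--------------
Crash on save  | NULL         
Slow page load | Crash on save
Export error   | NULL         
Wrong total    | Crash on save
Broken link    | Export error 
Off by one     | Broken link  
Missing icon   | NULL         


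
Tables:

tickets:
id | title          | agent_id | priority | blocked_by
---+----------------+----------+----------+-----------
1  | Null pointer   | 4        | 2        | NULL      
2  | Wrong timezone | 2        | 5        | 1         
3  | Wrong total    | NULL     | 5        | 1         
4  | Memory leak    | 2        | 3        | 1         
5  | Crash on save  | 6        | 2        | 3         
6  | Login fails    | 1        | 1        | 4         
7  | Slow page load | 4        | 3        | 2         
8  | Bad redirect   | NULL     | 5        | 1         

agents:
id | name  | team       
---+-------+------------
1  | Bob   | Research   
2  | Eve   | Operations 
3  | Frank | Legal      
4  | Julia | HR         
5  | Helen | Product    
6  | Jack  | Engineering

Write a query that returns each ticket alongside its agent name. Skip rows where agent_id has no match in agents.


INNER JOIN keeps only tickets rows whose agent_id matches an id in agents. Walk through each ticket:
  - ticket 1 (Null pointer): agent_id=4 -> matches Julia
  - ticket 2 (Wrong timezone): agent_id=2 -> matches Eve
  - ticket 3 (Wrong total): agent_id=NULL, no match -> dropped
  - ticket 4 (Memory leak): agent_id=2 -> matches Eve
  - ticket 5 (Crash on save): agent_id=6 -> matches Jack
  - ticket 6 (Login fails): agent_id=1 -> matches Bob
  - ticket 7 (Slow page load): agent_id=4 -> matches Julia
  - ticket 8 (Bad redirect): agent_id=NULL, no match -> dropped
So 2 of 8 rows are dropped.

SQL:
SELECT a.title, b.name AS agent
FROM tickets a
INNER JOIN agents b ON a.agent_id = b.id

Result:
title          | agent
---------------+------
Null pointer   | Julia
Wrong timezone | Eve  
Memory leak    | Eve  
Crash on save  | Jack 
Login fails    | Bob  
Slow page load | Julia
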